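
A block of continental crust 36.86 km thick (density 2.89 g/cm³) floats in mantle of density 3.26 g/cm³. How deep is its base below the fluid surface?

Draft d = t ρ_obj/ρ_fluid = 36.86 km × 2.89/3.26 = 32.7 km.

32.7 km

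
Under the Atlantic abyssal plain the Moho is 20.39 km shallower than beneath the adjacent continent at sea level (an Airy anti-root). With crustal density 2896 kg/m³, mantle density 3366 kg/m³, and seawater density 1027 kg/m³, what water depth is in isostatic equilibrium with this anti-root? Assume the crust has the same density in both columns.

5.13 km

Replacing a thickness d of crust by seawater at the top must be balanced by replacing crust with mantle at the base: d (ρ_c − ρ_w) = a (ρ_m − ρ_c).
d = a (ρ_m − ρ_c)/(ρ_c − ρ_w) = 20.39 km × 470/1869 = 5.13 km.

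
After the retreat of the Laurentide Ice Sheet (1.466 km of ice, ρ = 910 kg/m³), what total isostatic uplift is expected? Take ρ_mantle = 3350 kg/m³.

Removing the load lets mantle flow back in; uplift u satisfies ρ_ice t = ρ_m u.
u = t ρ_ice/ρ_m = 1.466 km × 910/3350 = 0.398 km.

0.398 km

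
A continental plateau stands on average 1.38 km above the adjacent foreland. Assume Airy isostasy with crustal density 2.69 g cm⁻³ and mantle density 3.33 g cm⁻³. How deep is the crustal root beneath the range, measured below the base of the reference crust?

5.8 km

For local isostatic compensation: the weight of the topography is balanced by the buoyancy of the root, ρ_c h = (ρ_m − ρ_c) r.
r = h · ρ_c / (ρ_m − ρ_c) = 1.38 km × 2.69 / (3.33 − 2.69) = 5.8 km.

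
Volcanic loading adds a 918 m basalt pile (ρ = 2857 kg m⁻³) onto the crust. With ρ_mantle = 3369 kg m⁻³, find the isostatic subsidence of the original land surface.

778 m

Subaerial loading: s = t ρ_load / ρ_m.
s = 918 m × 2857/3369 = 778 m.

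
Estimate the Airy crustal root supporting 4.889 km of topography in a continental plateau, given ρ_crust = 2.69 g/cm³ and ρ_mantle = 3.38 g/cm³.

In Airy isostatic equilibrium: the weight of the topography is balanced by the buoyancy of the root, ρ_c h = (ρ_m − ρ_c) r.
r = h · ρ_c / (ρ_m − ρ_c) = 4.889 km × 2.69 / (3.38 − 2.69) = 19.1 km.

19.1 km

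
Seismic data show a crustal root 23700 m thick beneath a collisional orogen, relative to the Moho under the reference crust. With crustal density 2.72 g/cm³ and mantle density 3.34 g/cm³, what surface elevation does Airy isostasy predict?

5400 m

By Archimedes' principle applied to the lithosphere: ρ_c h = (ρ_m − ρ_c) r.
h = r (ρ_m − ρ_c) / ρ_c = 23700 m × (3.34 − 2.72) / 2.72 = 5400 m.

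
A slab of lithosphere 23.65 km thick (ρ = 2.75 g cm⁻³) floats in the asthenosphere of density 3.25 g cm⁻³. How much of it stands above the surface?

Floating equilibrium: submerged depth d = t ρ_obj/ρ_fluid = 23.65 km × 2.75/3.25 = 20.01 km.
Freeboard = t − d = 23.65 km − 20.01 km = 3.64 km.

3.64 km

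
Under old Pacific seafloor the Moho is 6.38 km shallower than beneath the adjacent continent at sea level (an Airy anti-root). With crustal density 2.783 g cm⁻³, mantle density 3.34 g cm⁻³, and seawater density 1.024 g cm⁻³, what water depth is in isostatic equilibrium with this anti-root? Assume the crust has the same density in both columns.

2.02 km

Replacing a thickness d of crust by seawater at the top must be balanced by replacing crust with mantle at the base: d (ρ_c − ρ_w) = a (ρ_m − ρ_c).
d = a (ρ_m − ρ_c)/(ρ_c − ρ_w) = 6.38 km × 0.557/1.759 = 2.02 km.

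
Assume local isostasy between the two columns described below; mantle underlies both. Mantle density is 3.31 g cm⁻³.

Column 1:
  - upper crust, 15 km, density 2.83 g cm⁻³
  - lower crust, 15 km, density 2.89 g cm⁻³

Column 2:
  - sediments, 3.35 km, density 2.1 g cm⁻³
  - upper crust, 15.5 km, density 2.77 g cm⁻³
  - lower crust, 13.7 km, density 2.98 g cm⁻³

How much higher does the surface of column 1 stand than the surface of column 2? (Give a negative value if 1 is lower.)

−1.04 km

For any compensation level in the mantle, the mantle terms cancel and isostasy reduces to e = (Σt_1 − Σt_2) − (Σ(ρt)_1 − Σ(ρt)_2) / ρ_m.
Σt_1 = 30 km; Σt_2 = 32.55 km; Σ(ρt)_1 = 85.8; Σ(ρt)_2 = 90.796 (in km·g cm⁻³).
e = (30 − 32.55) − (85.8 − 90.796) / 3.31 = −1.04 km.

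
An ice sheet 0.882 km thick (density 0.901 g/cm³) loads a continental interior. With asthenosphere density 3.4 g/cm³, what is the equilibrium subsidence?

In Airy isostatic equilibrium: the ice load ρ_ice t is balanced by mantle displaced below, ρ_m s.
s = t ρ_ice / ρ_m = 0.882 km × 0.901/3.4 = 0.234 km.

0.234 km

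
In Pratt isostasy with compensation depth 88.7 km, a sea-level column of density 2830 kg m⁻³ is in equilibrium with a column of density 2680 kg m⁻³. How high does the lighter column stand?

ρ_ref D = ρ (D + h) → h = D (ρ_ref − ρ)/ρ.
h = 88.7 km × (2830 − 2680)/2680 = 4.96 km.

4.96 km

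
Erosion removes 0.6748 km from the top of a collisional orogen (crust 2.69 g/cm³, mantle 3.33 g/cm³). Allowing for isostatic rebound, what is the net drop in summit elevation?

Rebound u = e ρ_c/ρ_m = 0.6748 km × 2.69/3.33 = 0.5451 km.
Net surface drop = e − u = 0.6748 km − 0.5451 km = e (ρ_m − ρ_c)/ρ_m = 0.13 km.

0.13 km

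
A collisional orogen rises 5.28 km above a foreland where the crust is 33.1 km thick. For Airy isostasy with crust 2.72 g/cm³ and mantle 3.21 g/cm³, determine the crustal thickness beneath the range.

Root depth r = h ρ_c / (ρ_m − ρ_c) = 5.28 km × 2.72 / 0.49 = 29.31 km.
Total thickness = T + h + r = 33.1 km + 5.28 km + 29.31 km = 67.7 km.

67.7 km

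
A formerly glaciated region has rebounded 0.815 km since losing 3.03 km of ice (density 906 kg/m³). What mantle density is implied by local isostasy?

ρ_m = ρ_ice t / u = 906 × 3.03 km/0.815 km = 3370 kg/m³.

3370 kg/m³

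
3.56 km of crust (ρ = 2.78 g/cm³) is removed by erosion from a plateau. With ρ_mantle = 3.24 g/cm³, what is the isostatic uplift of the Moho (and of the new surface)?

Unloading: uplift u = e ρ_c/ρ_m = 3.56 km × 2.78/3.24 = 3.05 km.

3.05 km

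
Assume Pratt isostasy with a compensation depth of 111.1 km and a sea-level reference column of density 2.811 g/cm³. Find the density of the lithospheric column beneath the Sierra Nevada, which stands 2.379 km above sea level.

Pratt balance: ρ_ref D = ρ (D + h).
ρ = ρ_ref D/(D + h) = 2.811 × 111.1 km/(111.1 km + 2.379 km) = 2.75 g/cm³.

2.75 g/cm³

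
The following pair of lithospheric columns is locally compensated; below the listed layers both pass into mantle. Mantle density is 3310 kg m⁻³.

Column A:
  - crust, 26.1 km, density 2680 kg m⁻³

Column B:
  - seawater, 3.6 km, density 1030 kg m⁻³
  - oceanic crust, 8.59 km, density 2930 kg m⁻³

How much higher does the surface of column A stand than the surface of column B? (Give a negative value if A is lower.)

1.5 km

For any compensation level in the mantle, the mantle terms cancel and isostasy reduces to e = (Σt_A − Σt_B) − (Σ(ρt)_A − Σ(ρt)_B) / ρ_m.
Σt_A = 26.1 km; Σt_B = 12.19 km; Σ(ρt)_A = 69948; Σ(ρt)_B = 28876.7 (in km·kg m⁻³).
e = (26.1 − 12.19) − (69948 − 28876.7) / 3310 = 1.5 km.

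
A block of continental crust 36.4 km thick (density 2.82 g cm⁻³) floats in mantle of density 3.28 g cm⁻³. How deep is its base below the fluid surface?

31.3 km

Draft d = t ρ_obj/ρ_fluid = 36.4 km × 2.82/3.28 = 31.3 km.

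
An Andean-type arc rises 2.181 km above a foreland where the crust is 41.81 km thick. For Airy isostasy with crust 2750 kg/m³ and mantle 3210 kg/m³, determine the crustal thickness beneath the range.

57 km

Root depth r = h ρ_c / (ρ_m − ρ_c) = 2.181 km × 2750 / 460 = 13.04 km.
Total thickness = T + h + r = 41.81 km + 2.181 km + 13.04 km = 57 km.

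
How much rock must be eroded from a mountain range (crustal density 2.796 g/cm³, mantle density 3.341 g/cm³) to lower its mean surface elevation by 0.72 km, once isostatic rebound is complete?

Net drop Δ = e − u = e − e ρ_c/ρ_m = e (ρ_m − ρ_c)/ρ_m.
e = Δ ρ_m/(ρ_m − ρ_c) = 0.72 km × 3.341/0.545 = 4.41 km.

4.41 km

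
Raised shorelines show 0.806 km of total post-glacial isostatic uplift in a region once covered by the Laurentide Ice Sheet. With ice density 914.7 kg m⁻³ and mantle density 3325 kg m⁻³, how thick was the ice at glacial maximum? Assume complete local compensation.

2.93 km

u = t ρ_ice/ρ_m → t = u ρ_m/ρ_ice = 0.806 km × 3325/914.7 = 2.93 km.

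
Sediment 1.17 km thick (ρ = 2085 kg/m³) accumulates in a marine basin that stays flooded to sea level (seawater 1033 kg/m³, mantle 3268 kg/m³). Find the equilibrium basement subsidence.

0.551 km

Submarine loading: the sediment displaces seawater, and the subsidence is in turn flooded, so s (ρ_m − ρ_w) = t (ρ_sed − ρ_w).
s = 1.17 km × (2085 − 1033) / (3268 − 1033) = 0.551 km.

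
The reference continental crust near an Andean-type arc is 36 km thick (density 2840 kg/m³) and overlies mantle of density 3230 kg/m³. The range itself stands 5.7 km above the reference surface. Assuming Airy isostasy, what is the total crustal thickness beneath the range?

83.2 km

Root depth r = h ρ_c / (ρ_m − ρ_c) = 5.7 km × 2840 / 390 = 41.51 km.
Total thickness = T + h + r = 36 km + 5.7 km + 41.51 km = 83.2 km.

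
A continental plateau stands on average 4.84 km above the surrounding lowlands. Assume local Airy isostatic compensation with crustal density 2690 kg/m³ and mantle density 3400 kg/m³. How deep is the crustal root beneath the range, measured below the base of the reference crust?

18.3 km

Balancing pressure at the compensation depth: the weight of the topography is balanced by the buoyancy of the root, ρ_c h = (ρ_m − ρ_c) r.
r = h · ρ_c / (ρ_m − ρ_c) = 4.84 km × 2690 / (3400 − 2690) = 18.3 km.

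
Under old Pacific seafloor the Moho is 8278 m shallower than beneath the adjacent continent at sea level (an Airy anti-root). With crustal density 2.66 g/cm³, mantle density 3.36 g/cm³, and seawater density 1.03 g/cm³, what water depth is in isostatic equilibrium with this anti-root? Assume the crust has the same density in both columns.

Replacing a thickness d of crust by seawater at the top must be balanced by replacing crust with mantle at the base: d (ρ_c − ρ_w) = a (ρ_m − ρ_c).
d = a (ρ_m − ρ_c)/(ρ_c − ρ_w) = 8278 m × 0.7/1.63 = 3550 m.

3550 m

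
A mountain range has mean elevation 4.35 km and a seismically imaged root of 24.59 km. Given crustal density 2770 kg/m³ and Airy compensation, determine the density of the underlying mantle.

Airy balance: ρ_c h = (ρ_m − ρ_c) r → ρ_m = ρ_c (1 + h/r).
ρ_m = 2770 × (1 + 4.35 km/24.59 km) = 3260 kg/m³.

3260 kg/m³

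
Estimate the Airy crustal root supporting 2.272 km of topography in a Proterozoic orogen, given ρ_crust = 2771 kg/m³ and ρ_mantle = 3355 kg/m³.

10.8 km

By Archimedes' principle applied to the lithosphere: the weight of the topography is balanced by the buoyancy of the root, ρ_c h = (ρ_m − ρ_c) r.
r = h · ρ_c / (ρ_m − ρ_c) = 2.272 km × 2771 / (3355 − 2771) = 10.8 km.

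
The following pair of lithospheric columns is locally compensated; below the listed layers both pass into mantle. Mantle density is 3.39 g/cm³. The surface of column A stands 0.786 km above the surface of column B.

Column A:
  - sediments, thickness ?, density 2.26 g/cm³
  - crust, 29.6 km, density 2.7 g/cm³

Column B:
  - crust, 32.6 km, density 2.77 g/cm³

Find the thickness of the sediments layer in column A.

Take the compensation level at the base of the deeper column (depth z_c below the surface of column A) and equate Σ ρ_i t_i down to z_c; mantle fills any gap and the z_c terms cancel.
Column A: x×2.26 + 29.6×2.7 + (z_c − 29.6 − x)×3.39
Column B: 0.786×0 + 32.6×2.77 + (z_c − 0.786 − 32.6)×3.39
The z_c×3.39 term appears on both sides and cancels. Collect the known terms of each column as K = Σ(ρt)_known − 3.39 × (depth of known layers): K_A = 79.92 − 3.39×29.6 = −20.424; K_B = 90.302 − 3.39×(0.786 + 32.6) = −22.87654.
Balance: K_A − x×(3.39 − 2.26) = K_B, so x = (K_A − K_B)/(3.39 − 2.26) = 2.45254/1.13 = 2.17 km.

2.17 km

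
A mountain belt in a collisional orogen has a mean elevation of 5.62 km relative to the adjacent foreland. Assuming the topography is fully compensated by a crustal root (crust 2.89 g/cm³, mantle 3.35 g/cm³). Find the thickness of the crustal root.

35.3 km

In Airy isostatic equilibrium: the weight of the topography is balanced by the buoyancy of the root, ρ_c h = (ρ_m − ρ_c) r.
r = h · ρ_c / (ρ_m − ρ_c) = 5.62 km × 2.89 / (3.35 − 2.89) = 35.3 km.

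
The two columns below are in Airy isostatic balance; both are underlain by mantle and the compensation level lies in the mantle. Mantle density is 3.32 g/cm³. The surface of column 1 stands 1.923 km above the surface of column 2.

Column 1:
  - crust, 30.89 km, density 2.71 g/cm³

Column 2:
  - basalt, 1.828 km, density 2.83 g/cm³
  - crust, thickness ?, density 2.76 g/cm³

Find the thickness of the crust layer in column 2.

20.6 km

Take the compensation level at the base of the deeper column (depth z_c below the surface of column 1) and equate Σ ρ_i t_i down to z_c; mantle fills any gap and the z_c terms cancel.
Column 1: 30.89×2.71 + (z_c − 30.89)×3.32
Column 2: 1.923×0 + 1.828×2.83 + x×2.76 + (z_c − 1.923 − 1.828 − x)×3.32
The z_c×3.32 term appears on both sides and cancels. Collect the known terms of each column as K = Σ(ρt)_known − 3.32 × (depth of known layers): K_1 = 83.7119 − 3.32×30.89 = −18.8429; K_2 = 5.17324 − 3.32×(1.923 + 1.828) = −7.28008.
Balance: K_1 = K_2 − x×(3.32 − 2.76), so x = (K_2 − K_1)/(3.32 − 2.76) = 11.5628/0.56 = 20.6 km.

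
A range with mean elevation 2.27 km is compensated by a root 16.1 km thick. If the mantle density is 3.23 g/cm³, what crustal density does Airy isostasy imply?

ρ_c h = (ρ_m − ρ_c) r → ρ_c (h + r) = ρ_m r → ρ_c = ρ_m r / (h + r).
ρ_c = 3.23 × 16.1 km / (2.27 km + 16.1 km) = 2.83 g/cm³.

2.83 g/cm³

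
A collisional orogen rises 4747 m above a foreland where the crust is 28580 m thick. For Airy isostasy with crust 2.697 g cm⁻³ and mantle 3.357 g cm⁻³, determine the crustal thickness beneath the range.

Root depth r = h ρ_c / (ρ_m − ρ_c) = 4747 m × 2.697 / 0.66 = 19400 m.
Total thickness = T + h + r = 28580 m + 4747 m + 19400 m = 52700 m.

52700 m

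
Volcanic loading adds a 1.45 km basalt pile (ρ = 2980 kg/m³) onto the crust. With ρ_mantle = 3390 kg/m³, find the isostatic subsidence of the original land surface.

Subaerial loading: s = t ρ_load / ρ_m.
s = 1.45 km × 2980/3390 = 1.27 km.

1.27 km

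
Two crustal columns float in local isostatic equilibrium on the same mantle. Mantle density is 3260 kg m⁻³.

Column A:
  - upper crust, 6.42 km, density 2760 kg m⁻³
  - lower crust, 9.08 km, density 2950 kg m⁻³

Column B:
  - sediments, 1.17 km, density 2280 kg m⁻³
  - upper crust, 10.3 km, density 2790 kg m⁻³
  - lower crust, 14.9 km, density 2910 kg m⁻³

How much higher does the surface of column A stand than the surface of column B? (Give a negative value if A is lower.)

For any compensation level in the mantle, the mantle terms cancel and isostasy reduces to e = (Σt_A − Σt_B) − (Σ(ρt)_A − Σ(ρt)_B) / ρ_m.
Σt_A = 15.5 km; Σt_B = 26.37 km; Σ(ρt)_A = 44505.2; Σ(ρt)_B = 74763.6 (in km·kg m⁻³).
e = (15.5 − 26.37) − (44505.2 − 74763.6) / 3260 = −1.59 km.

−1.59 km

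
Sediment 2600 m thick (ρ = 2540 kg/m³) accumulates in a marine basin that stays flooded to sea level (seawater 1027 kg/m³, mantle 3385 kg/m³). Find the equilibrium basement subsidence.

1670 m

Submarine loading: the sediment displaces seawater, and the subsidence is in turn flooded, so s (ρ_m − ρ_w) = t (ρ_sed − ρ_w).
s = 2600 m × (2540 − 1027) / (3385 − 1027) = 1670 m.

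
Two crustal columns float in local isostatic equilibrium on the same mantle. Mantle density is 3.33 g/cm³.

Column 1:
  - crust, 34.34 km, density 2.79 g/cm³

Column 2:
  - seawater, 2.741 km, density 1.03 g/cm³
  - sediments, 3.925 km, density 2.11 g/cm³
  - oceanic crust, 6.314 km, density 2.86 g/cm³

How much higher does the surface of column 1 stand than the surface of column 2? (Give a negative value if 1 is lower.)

1.35 km

For any compensation level in the mantle, the mantle terms cancel and isostasy reduces to e = (Σt_1 − Σt_2) − (Σ(ρt)_1 − Σ(ρt)_2) / ρ_m.
Σt_1 = 34.34 km; Σt_2 = 12.98 km; Σ(ρt)_1 = 95.8086; Σ(ρt)_2 = 29.16302 (in km·g/cm³).
e = (34.34 − 12.98) − (95.8086 − 29.16302) / 3.33 = 1.35 km.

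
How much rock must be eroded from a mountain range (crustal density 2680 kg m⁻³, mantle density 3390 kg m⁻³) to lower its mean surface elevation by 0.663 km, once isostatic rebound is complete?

3.17 km

Net drop Δ = e − u = e − e ρ_c/ρ_m = e (ρ_m − ρ_c)/ρ_m.
e = Δ ρ_m/(ρ_m − ρ_c) = 0.663 km × 3390/710 = 3.17 km.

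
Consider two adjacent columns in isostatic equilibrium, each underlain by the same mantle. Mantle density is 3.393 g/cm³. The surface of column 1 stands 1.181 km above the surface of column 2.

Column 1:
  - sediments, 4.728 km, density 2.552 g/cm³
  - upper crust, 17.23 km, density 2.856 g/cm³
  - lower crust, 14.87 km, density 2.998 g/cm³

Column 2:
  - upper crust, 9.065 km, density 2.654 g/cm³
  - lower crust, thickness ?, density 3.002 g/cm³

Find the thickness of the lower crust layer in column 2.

21.5 km

Take the compensation level at the base of the deeper column (depth z_c below the surface of column 1) and equate Σ ρ_i t_i down to z_c; mantle fills any gap and the z_c terms cancel.
Column 1: 4.728×2.552 + 17.23×2.856 + 14.87×2.998 + (z_c − 36.828)×3.393
Column 2: 1.181×0 + 9.065×2.654 + x×3.002 + (z_c − 1.181 − 9.065 − x)×3.393
The z_c×3.393 term appears on both sides and cancels. Collect the known terms of each column as K = Σ(ρt)_known − 3.393 × (depth of known layers): K_1 = 105.854996 − 3.393×36.828 = −19.102408; K_2 = 24.05851 − 3.393×(1.181 + 9.065) = −10.706168.
Balance: K_1 = K_2 − x×(3.393 − 3.002), so x = (K_2 − K_1)/(3.393 − 3.002) = 8.39624/0.391 = 21.5 km.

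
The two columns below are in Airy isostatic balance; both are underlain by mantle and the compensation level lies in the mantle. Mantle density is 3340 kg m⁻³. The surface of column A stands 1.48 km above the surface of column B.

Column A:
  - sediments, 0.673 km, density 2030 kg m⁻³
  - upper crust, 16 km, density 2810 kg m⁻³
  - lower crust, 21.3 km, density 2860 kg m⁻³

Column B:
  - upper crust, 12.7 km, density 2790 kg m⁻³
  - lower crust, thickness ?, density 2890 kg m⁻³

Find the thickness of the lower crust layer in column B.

Take the compensation level at the base of the deeper column (depth z_c below the surface of column A) and equate Σ ρ_i t_i down to z_c; mantle fills any gap and the z_c terms cancel.
Column A: 0.673×2030 + 16×2810 + 21.3×2860 + (z_c − 37.973)×3340
Column B: 1.48×0 + 12.7×2790 + x×2890 + (z_c − 1.48 − 12.7 − x)×3340
The z_c×3340 term appears on both sides and cancels. Collect the known terms of each column as K = Σ(ρt)_known − 3340 × (depth of known layers): K_A = 107244.19 − 3340×37.973 = −19585.63; K_B = 35433 − 3340×(1.48 + 12.7) = −11928.2.
Balance: K_A = K_B − x×(3340 − 2890), so x = (K_B − K_A)/(3340 − 2890) = 7657.43/450 = 17 km.

17 km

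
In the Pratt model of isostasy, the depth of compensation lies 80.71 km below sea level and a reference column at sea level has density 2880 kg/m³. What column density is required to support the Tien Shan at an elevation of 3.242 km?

Pratt balance: ρ_ref D = ρ (D + h).
ρ = ρ_ref D/(D + h) = 2880 × 80.71 km/(80.71 km + 3.242 km) = 2770 kg/m³.

2770 kg/m³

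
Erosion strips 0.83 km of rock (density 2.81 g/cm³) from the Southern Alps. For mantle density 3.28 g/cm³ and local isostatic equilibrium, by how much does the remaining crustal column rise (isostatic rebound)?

Unloading: uplift u = e ρ_c/ρ_m = 0.83 km × 2.81/3.28 = 0.711 km.

0.711 km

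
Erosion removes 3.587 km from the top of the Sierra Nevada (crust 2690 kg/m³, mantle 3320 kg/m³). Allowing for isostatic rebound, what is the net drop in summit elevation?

0.681 km

Rebound u = e ρ_c/ρ_m = 3.587 km × 2690/3320 = 2.906 km.
Net surface drop = e − u = 3.587 km − 2.906 km = e (ρ_m − ρ_c)/ρ_m = 0.681 km.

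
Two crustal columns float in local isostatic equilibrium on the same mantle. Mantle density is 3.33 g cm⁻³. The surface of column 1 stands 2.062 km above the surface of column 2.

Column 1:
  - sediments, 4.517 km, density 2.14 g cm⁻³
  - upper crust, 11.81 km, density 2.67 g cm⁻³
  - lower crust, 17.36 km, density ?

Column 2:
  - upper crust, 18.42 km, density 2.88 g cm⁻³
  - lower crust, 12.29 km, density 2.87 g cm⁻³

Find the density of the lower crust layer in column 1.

Take the compensation level at the base of the deeper column (depth z_c below the surface of column 1) and equate Σ ρ_i t_i down to z_c; mantle fills any gap and the z_c terms cancel.
Column 1: 4.517×2.14 + 11.81×2.67 + 17.36×ρ + (z_c − 33.687)×3.33
Column 2: 2.062×0 + 18.42×2.88 + 12.29×2.87 + (z_c − 2.062 − 30.71)×3.33
The z_c×3.33 term appears on both sides and cancels. Collect the known terms of each column as K = Σ(ρt)_known − 3.33 × (depth of known layers): K_1 = 41.19908 − 3.33×33.687 = −70.97863; K_2 = 88.3219 − 3.33×(2.062 + 30.71) = −20.80886.
Balance: K_1 + 17.36×ρ = K_2, so ρ = (K_2 − K_1)/17.36 = 50.1698/17.36 = 2.89 g cm⁻³.

2.89 g cm⁻³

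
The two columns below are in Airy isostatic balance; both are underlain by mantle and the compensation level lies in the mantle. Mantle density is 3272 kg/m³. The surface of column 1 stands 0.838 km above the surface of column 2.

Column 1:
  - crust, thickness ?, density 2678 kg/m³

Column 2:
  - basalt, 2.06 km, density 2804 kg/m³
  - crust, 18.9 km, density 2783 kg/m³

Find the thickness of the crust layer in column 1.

21.8 km

Take the compensation level at the base of the deeper column (depth z_c below the surface of column 1) and equate Σ ρ_i t_i down to z_c; mantle fills any gap and the z_c terms cancel.
Column 1: x×2678 + (z_c − 0 − x)×3272
Column 2: 0.838×0 + 2.06×2804 + 18.9×2783 + (z_c − 0.838 − 20.96)×3272
The z_c×3272 term appears on both sides and cancels. Collect the known terms of each column as K = Σ(ρt)_known − 3272 × (depth of known layers): K_1 = 0 − 3272×0 = 0; K_2 = 58374.94 − 3272×(0.838 + 20.96) = −12948.116.
Balance: K_1 − x×(3272 − 2678) = K_2, so x = (K_1 − K_2)/(3272 − 2678) = 12948.1/594 = 21.8 km.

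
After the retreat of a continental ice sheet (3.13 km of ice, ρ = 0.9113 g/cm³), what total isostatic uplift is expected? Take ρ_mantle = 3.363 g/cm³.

Removing the load lets mantle flow back in; uplift u satisfies ρ_ice t = ρ_m u.
u = t ρ_ice/ρ_m = 3.13 km × 0.9113/3.363 = 0.848 km.

0.848 km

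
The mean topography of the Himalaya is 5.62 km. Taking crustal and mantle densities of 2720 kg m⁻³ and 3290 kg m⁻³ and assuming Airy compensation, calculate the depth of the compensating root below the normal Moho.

By Archimedes' principle applied to the lithosphere: the weight of the topography is balanced by the buoyancy of the root, ρ_c h = (ρ_m − ρ_c) r.
r = h · ρ_c / (ρ_m − ρ_c) = 5.62 km × 2720 / (3290 − 2720) = 26.8 km.

26.8 km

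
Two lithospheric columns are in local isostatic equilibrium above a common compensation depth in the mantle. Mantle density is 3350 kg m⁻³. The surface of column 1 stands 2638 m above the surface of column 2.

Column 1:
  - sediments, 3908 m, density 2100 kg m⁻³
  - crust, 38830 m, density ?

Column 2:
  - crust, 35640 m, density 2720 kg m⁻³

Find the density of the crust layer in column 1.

2670 kg m⁻³

Take the compensation level at the base of the deeper column (depth z_c below the surface of column 1) and equate Σ ρ_i t_i down to z_c; mantle fills any gap and the z_c terms cancel.
Column 1: 3908×2100 + 38830×ρ + (z_c − 42738)×3350
Column 2: 2638×0 + 35640×2720 + (z_c − 2638 − 35640)×3350
The z_c×3350 term appears on both sides and cancels. Collect the known terms of each column as K = Σ(ρt)_known − 3350 × (depth of known layers): K_1 = 8206800 − 3350×42738 = −134965500; K_2 = 96940800 − 3350×(2638 + 35640) = −31290500.
Balance: K_1 + 38830×ρ = K_2, so ρ = (K_2 − K_1)/38830 = 103675000/38830 = 2670 kg m⁻³.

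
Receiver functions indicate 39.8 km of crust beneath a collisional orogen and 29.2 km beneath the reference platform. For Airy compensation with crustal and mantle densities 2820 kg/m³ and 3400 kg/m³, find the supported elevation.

Excess crust Δ = 39.8 km − 29.2 km = 10.6 km, split between elevation h and root r with h + r = Δ.
Airy balance ρ_c h = (ρ_m − ρ_c) r gives r = h ρ_c/(ρ_m − ρ_c), so h (1 + ρ_c/(ρ_m − ρ_c)) = Δ, i.e. h = Δ (ρ_m − ρ_c)/ρ_m.
h = 10.6 km × 580/3400 = 1.81 km.

1.81 km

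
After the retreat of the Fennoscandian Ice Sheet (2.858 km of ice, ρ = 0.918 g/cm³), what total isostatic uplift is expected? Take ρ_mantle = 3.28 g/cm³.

0.8 km

Removing the load lets mantle flow back in; uplift u satisfies ρ_ice t = ρ_m u.
u = t ρ_ice/ρ_m = 2.858 km × 0.918/3.28 = 0.8 km.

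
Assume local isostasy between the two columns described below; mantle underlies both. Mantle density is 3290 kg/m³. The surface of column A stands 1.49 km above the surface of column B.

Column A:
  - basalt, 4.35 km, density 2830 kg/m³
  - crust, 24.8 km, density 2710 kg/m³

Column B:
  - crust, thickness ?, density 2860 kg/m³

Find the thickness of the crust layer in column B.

Take the compensation level at the base of the deeper column (depth z_c below the surface of column A) and equate Σ ρ_i t_i down to z_c; mantle fills any gap and the z_c terms cancel.
Column A: 4.35×2830 + 24.8×2710 + (z_c − 29.15)×3290
Column B: 1.49×0 + x×2860 + (z_c − 1.49 − 0 − x)×3290
The z_c×3290 term appears on both sides and cancels. Collect the known terms of each column as K = Σ(ρt)_known − 3290 × (depth of known layers): K_A = 79518.5 − 3290×29.15 = −16385; K_B = 0 − 3290×(1.49 + 0) = −4902.1.
Balance: K_A = K_B − x×(3290 − 2860), so x = (K_B − K_A)/(3290 − 2860) = 11482.9/430 = 26.7 km.

26.7 km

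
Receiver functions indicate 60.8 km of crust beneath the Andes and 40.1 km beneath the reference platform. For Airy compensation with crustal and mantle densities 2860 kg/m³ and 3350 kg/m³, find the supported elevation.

Excess crust Δ = 60.8 km − 40.1 km = 20.7 km, split between elevation h and root r with h + r = Δ.
Airy balance ρ_c h = (ρ_m − ρ_c) r gives r = h ρ_c/(ρ_m − ρ_c), so h (1 + ρ_c/(ρ_m − ρ_c)) = Δ, i.e. h = Δ (ρ_m − ρ_c)/ρ_m.
h = 20.7 km × 490/3350 = 3.03 km.

3.03 km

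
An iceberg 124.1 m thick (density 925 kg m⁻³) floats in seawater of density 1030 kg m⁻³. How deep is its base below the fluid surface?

Draft d = t ρ_obj/ρ_fluid = 124.1 m × 925/1030 = 111 m.

111 m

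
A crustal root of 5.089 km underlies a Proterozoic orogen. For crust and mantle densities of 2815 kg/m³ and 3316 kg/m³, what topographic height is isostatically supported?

0.906 km

Balancing pressure at the compensation depth: ρ_c h = (ρ_m − ρ_c) r.
h = r (ρ_m − ρ_c) / ρ_c = 5.089 km × (3316 − 2815) / 2815 = 0.906 km.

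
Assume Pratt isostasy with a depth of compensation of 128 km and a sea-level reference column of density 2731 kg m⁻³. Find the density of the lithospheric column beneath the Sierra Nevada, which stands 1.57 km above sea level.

2700 kg m⁻³

Pratt balance: ρ_ref D = ρ (D + h).
ρ = ρ_ref D/(D + h) = 2731 × 128 km/(128 km + 1.57 km) = 2700 kg m⁻³.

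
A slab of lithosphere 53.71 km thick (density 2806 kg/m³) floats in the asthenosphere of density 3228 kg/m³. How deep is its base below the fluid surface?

Draft d = t ρ_obj/ρ_fluid = 53.71 km × 2806/3228 = 46.7 km.

46.7 km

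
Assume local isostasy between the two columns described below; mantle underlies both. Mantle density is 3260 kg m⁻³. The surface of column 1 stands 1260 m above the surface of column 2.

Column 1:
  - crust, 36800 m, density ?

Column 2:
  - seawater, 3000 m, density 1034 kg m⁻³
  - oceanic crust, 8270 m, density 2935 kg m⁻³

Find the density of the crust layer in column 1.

Take the compensation level at the base of the deeper column (depth z_c below the surface of column 1) and equate Σ ρ_i t_i down to z_c; mantle fills any gap and the z_c terms cancel.
Column 1: 36800×ρ + (z_c − 36800)×3260
Column 2: 1260×0 + 3000×1034 + 8270×2935 + (z_c − 1260 − 11270)×3260
The z_c×3260 term appears on both sides and cancels. Collect the known terms of each column as K = Σ(ρt)_known − 3260 × (depth of known layers): K_1 = 0 − 3260×36800 = −119968000; K_2 = 27374450 − 3260×(1260 + 11270) = −13473350.
Balance: K_1 + 36800×ρ = K_2, so ρ = (K_2 − K_1)/36800 = 106495000/36800 = 2890 kg m⁻³.

2890 kg m⁻³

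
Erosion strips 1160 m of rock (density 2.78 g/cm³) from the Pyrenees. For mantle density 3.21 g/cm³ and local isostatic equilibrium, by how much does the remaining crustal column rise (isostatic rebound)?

Unloading: uplift u = e ρ_c/ρ_m = 1160 m × 2.78/3.21 = 1000 m.

1000 m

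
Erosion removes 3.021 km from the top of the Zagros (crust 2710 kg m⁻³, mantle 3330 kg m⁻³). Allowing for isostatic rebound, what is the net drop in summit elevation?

0.562 km

Rebound u = e ρ_c/ρ_m = 3.021 km × 2710/3330 = 2.459 km.
Net surface drop = e − u = 3.021 km − 2.459 km = e (ρ_m − ρ_c)/ρ_m = 0.562 km.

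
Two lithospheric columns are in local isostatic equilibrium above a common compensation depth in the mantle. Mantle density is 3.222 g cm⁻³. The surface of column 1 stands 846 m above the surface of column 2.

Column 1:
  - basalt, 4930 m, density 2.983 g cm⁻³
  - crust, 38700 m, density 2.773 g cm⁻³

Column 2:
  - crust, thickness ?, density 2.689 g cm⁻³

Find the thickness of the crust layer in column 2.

Take the compensation level at the base of the deeper column (depth z_c below the surface of column 1) and equate Σ ρ_i t_i down to z_c; mantle fills any gap and the z_c terms cancel.
Column 1: 4930×2.983 + 38700×2.773 + (z_c − 43630)×3.222
Column 2: 846×0 + x×2.689 + (z_c − 846 − 0 − x)×3.222
The z_c×3.222 term appears on both sides and cancels. Collect the known terms of each column as K = Σ(ρt)_known − 3.222 × (depth of known layers): K_1 = 122021.29 − 3.222×43630 = −18554.57; K_2 = 0 − 3.222×(846 + 0) = −2725.812.
Balance: K_1 = K_2 − x×(3.222 − 2.689), so x = (K_2 − K_1)/(3.222 − 2.689) = 15828.8/0.533 = 29700 m.

29700 m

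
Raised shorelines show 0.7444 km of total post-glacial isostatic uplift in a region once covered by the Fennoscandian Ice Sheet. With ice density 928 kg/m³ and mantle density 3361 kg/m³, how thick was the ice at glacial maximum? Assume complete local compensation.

u = t ρ_ice/ρ_m → t = u ρ_m/ρ_ice = 0.7444 km × 3361/928 = 2.7 km.

2.7 km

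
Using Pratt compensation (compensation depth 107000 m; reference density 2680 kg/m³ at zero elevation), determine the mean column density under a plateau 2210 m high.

Pratt balance: ρ_ref D = ρ (D + h).
ρ = ρ_ref D/(D + h) = 2680 × 107000 m/(107000 m + 2210 m) = 2630 kg/m³.

2630 kg/m³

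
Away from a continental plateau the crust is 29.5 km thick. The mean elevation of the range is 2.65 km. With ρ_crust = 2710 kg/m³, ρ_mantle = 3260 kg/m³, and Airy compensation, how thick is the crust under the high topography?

45.2 km

Root depth r = h ρ_c / (ρ_m − ρ_c) = 2.65 km × 2710 / 550 = 13.06 km.
Total thickness = T + h + r = 29.5 km + 2.65 km + 13.06 km = 45.2 km.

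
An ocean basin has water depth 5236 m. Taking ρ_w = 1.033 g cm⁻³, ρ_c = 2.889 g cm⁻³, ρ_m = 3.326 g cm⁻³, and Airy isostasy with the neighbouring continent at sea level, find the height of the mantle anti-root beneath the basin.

In Airy isostatic equilibrium: replacing crust with seawater at the top is compensated by replacing crust with mantle at the base: d (ρ_c − ρ_w) = a (ρ_m − ρ_c).
a = d (ρ_c − ρ_w)/(ρ_m − ρ_c) = 5236 m × 1.856/0.437 = 22200 m.

22200 m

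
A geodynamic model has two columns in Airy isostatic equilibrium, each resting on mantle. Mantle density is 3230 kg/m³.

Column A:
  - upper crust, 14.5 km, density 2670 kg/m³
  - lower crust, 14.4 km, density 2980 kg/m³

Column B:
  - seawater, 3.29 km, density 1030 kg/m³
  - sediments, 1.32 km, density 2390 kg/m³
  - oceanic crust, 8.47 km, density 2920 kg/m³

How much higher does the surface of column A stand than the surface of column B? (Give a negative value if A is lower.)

0.231 km

For any compensation level in the mantle, the mantle terms cancel and isostasy reduces to e = (Σt_A − Σt_B) − (Σ(ρt)_A − Σ(ρt)_B) / ρ_m.
Σt_A = 28.9 km; Σt_B = 13.08 km; Σ(ρt)_A = 81627; Σ(ρt)_B = 31275.9 (in km·kg/m³).
e = (28.9 − 13.08) − (81627 − 31275.9) / 3230 = 0.231 km.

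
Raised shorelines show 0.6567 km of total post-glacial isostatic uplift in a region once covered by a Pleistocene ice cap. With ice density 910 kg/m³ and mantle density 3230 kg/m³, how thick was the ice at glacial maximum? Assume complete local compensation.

u = t ρ_ice/ρ_m → t = u ρ_m/ρ_ice = 0.6567 km × 3230/910 = 2.33 km.

2.33 km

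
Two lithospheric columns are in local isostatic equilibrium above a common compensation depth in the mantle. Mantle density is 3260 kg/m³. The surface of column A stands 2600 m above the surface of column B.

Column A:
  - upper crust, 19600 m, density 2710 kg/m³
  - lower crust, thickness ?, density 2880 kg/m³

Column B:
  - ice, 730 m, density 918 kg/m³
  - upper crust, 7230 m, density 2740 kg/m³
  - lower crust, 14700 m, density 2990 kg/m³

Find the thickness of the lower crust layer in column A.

Take the compensation level at the base of the deeper column (depth z_c below the surface of column A) and equate Σ ρ_i t_i down to z_c; mantle fills any gap and the z_c terms cancel.
Column A: 19600×2710 + x×2880 + (z_c − 19600 − x)×3260
Column B: 2600×0 + 730×918 + 7230×2740 + 14700×2990 + (z_c − 2600 − 22660)×3260
The z_c×3260 term appears on both sides and cancels. Collect the known terms of each column as K = Σ(ρt)_known − 3260 × (depth of known layers): K_A = 53116000 − 3260×19600 = −10780000; K_B = 64433340 − 3260×(2600 + 22660) = −17914260.
Balance: K_A − x×(3260 − 2880) = K_B, so x = (K_A − K_B)/(3260 − 2880) = 7134260/380 = 18800 m.

18800 m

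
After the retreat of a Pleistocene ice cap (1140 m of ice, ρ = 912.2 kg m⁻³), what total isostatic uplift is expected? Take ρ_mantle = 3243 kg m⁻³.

Removing the load lets mantle flow back in; uplift u satisfies ρ_ice t = ρ_m u.
u = t ρ_ice/ρ_m = 1140 m × 912.2/3243 = 321 m.

321 m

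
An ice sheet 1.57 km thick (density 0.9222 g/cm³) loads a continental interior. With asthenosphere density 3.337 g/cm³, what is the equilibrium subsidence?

In Airy isostatic equilibrium: the ice load ρ_ice t is balanced by mantle displaced below, ρ_m s.
s = t ρ_ice / ρ_m = 1.57 km × 0.9222/3.337 = 0.434 km.

0.434 km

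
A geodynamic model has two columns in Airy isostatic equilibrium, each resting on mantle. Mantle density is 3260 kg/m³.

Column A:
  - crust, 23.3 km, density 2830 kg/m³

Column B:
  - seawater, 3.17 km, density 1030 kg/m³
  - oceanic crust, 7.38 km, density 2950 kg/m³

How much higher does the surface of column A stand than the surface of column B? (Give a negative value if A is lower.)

For any compensation level in the mantle, the mantle terms cancel and isostasy reduces to e = (Σt_A − Σt_B) − (Σ(ρt)_A − Σ(ρt)_B) / ρ_m.
Σt_A = 23.3 km; Σt_B = 10.55 km; Σ(ρt)_A = 65939; Σ(ρt)_B = 25036.1 (in km·kg/m³).
e = (23.3 − 10.55) − (65939 − 25036.1) / 3260 = 0.203 km.

0.203 km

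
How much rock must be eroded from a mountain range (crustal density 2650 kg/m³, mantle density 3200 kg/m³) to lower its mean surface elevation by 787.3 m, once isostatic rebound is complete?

Net drop Δ = e − u = e − e ρ_c/ρ_m = e (ρ_m − ρ_c)/ρ_m.
e = Δ ρ_m/(ρ_m − ρ_c) = 787.3 m × 3200/550 = 4580 m.

4580 m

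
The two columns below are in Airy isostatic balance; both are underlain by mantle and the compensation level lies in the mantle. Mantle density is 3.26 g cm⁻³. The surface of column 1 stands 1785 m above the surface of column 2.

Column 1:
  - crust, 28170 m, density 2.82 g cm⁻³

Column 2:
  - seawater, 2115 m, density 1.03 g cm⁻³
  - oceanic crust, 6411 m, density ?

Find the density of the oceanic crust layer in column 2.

2.97 g cm⁻³

Take the compensation level at the base of the deeper column (depth z_c below the surface of column 1) and equate Σ ρ_i t_i down to z_c; mantle fills any gap and the z_c terms cancel.
Column 1: 28170×2.82 + (z_c − 28170)×3.26
Column 2: 1785×0 + 2115×1.03 + 6411×ρ + (z_c − 1785 − 8526)×3.26
The z_c×3.26 term appears on both sides and cancels. Collect the known terms of each column as K = Σ(ρt)_known − 3.26 × (depth of known layers): K_1 = 79439.4 − 3.26×28170 = −12394.8; K_2 = 2178.45 − 3.26×(1785 + 8526) = −31435.41.
Balance: K_1 = K_2 + 6411×ρ, so ρ = (K_1 − K_2)/6411 = 19040.6/6411 = 2.97 g cm⁻³.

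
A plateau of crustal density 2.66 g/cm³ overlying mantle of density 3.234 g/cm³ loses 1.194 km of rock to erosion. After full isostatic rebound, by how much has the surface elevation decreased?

Rebound u = e ρ_c/ρ_m = 1.194 km × 2.66/3.234 = 0.9821 km.
Net surface drop = e − u = 1.194 km − 0.9821 km = e (ρ_m − ρ_c)/ρ_m = 0.212 km.

0.212 km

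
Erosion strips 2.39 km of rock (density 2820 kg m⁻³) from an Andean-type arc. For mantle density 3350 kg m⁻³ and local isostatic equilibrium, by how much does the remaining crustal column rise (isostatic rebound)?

2.01 km

Unloading: uplift u = e ρ_c/ρ_m = 2.39 km × 2820/3350 = 2.01 km.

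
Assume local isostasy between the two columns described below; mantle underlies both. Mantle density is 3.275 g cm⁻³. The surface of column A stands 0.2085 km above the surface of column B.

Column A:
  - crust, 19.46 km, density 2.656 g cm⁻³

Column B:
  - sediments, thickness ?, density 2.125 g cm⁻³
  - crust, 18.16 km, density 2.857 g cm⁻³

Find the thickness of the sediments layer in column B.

Take the compensation level at the base of the deeper column (depth z_c below the surface of column A) and equate Σ ρ_i t_i down to z_c; mantle fills any gap and the z_c terms cancel.
Column A: 19.46×2.656 + (z_c − 19.46)×3.275
Column B: 0.2085×0 + x×2.125 + 18.16×2.857 + (z_c − 0.2085 − 18.16 − x)×3.275
The z_c×3.275 term appears on both sides and cancels. Collect the known terms of each column as K = Σ(ρt)_known − 3.275 × (depth of known layers): K_A = 51.68576 − 3.275×19.46 = −12.04574; K_B = 51.88312 − 3.275×(0.2085 + 18.16) = −8.2737175.
Balance: K_A = K_B − x×(3.275 − 2.125), so x = (K_B − K_A)/(3.275 − 2.125) = 3.77202/1.15 = 3.28 km.

3.28 km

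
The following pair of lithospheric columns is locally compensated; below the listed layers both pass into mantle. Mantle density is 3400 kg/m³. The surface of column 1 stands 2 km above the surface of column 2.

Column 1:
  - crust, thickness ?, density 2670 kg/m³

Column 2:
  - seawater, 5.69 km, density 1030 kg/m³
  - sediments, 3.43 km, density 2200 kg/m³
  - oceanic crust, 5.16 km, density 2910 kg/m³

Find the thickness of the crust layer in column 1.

36.9 km

Take the compensation level at the base of the deeper column (depth z_c below the surface of column 1) and equate Σ ρ_i t_i down to z_c; mantle fills any gap and the z_c terms cancel.
Column 1: x×2670 + (z_c − 0 − x)×3400
Column 2: 2×0 + 5.69×1030 + 3.43×2200 + 5.16×2910 + (z_c − 2 − 14.28)×3400
The z_c×3400 term appears on both sides and cancels. Collect the known terms of each column as K = Σ(ρt)_known − 3400 × (depth of known layers): K_1 = 0 − 3400×0 = 0; K_2 = 28422.3 − 3400×(2 + 14.28) = −26929.7.
Balance: K_1 − x×(3400 − 2670) = K_2, so x = (K_1 − K_2)/(3400 − 2670) = 26929.7/730 = 36.9 km.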